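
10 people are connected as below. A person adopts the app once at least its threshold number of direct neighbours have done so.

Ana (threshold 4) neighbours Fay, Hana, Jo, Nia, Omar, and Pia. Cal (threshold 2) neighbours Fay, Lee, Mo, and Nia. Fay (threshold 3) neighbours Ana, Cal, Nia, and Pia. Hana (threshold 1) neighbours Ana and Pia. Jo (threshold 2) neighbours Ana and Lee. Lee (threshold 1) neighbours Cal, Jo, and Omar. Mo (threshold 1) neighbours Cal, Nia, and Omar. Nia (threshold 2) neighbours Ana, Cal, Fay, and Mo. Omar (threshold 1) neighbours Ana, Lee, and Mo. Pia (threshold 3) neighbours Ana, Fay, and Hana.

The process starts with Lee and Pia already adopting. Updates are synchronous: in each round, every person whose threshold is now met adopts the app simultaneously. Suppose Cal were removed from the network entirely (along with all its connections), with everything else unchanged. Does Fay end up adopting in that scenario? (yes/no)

no

With Cal removed:
Round 1 — Lee, Pia adopt the app (initial).
Round 2 — checking thresholds:
  Ana: 1 of 6 neighbours < 4, not yet.
  Fay: 1 of 3 neighbours < 3, not yet.
  Hana: 1 of 2 neighbours ≥ 1, adopts the app.
  Jo: 1 of 2 neighbours < 2, not yet.
  Omar: 1 of 3 neighbours ≥ 1, adopts the app.
Round 3 — checking thresholds:
  Ana: 3 of 6 neighbours < 4, not yet.
  Fay: 1 of 3 neighbours < 3, not yet.
  Jo: 1 of 2 neighbours < 2, not yet.
  Mo: 1 of 2 neighbours ≥ 1, adopts the app.
Round 4 — no new adoptions; cascade stops.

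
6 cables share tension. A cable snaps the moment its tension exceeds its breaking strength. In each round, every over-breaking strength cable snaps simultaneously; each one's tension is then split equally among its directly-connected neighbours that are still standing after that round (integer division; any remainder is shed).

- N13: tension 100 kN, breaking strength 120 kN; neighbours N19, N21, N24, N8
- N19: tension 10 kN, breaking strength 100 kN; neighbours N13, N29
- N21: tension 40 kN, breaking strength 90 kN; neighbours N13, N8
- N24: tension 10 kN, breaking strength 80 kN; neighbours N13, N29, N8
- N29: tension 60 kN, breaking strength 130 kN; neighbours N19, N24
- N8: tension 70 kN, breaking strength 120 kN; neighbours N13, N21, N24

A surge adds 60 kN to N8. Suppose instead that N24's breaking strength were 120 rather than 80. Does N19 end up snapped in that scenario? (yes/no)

With N24's breaking strength at 120:
Round 1 — N8 at 130 > 120. N8 snaps.
  N8 sheds 130 kN to N13, N21, N24: 43 each (1 lost).
    N13: 100+43 = 143 > 120
    N21: 40+43 = 83 ≤ 90
    N24: 10+43 = 53 ≤ 120
Round 2 — N13 snaps.
  N13 sheds 143 kN to N19, N21, N24: 47 each (2 lost).
    N19: 10+47 = 57 ≤ 100
    N21: 83+47 = 130 > 90
    N24: 53+47 = 100 ≤ 120
Round 3 — N21 snaps.
  N21 sheds 130 kN: no online neighbours, lost.
No further breaks.

no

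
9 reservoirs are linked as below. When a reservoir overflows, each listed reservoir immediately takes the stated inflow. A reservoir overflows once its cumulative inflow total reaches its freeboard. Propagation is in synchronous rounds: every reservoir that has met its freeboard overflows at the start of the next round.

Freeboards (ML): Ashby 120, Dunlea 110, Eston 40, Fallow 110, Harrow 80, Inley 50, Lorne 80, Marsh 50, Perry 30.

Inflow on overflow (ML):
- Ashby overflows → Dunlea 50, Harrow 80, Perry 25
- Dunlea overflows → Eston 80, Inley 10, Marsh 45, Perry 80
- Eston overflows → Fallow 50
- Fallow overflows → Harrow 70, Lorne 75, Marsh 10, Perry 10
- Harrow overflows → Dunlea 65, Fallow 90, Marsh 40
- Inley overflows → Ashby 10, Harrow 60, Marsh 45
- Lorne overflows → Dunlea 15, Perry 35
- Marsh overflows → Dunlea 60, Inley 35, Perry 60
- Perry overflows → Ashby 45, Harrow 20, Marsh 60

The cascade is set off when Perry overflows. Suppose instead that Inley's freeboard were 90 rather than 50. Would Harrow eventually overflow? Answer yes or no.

no

With Inley's freeboard at 90:
Round 1 — Perry overflows (initial).
  Ashby: +45 → 45 < 120
  Harrow: +20 → 20 < 80
  Marsh: +60 → 60 ≥ 50
Round 2 — Marsh overflows.
  Dunlea: +60 → 60 < 110
  Inley: +35 → 35 < 90
No further overflows.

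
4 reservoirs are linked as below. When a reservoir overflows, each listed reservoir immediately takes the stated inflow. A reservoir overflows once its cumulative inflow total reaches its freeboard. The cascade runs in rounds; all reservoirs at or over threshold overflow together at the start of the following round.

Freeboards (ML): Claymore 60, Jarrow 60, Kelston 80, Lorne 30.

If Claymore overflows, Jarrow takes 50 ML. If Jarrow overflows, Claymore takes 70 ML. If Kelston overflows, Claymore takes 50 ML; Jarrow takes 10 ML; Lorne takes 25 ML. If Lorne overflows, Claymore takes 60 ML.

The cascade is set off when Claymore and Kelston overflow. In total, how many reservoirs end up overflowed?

3

Round 1 — Claymore, Kelston overflow (initial).
  Jarrow: +50+10 → 60 ≥ 60
  Lorne: +25 → 25 < 30
Round 2 — Jarrow overflows.
No further overflows.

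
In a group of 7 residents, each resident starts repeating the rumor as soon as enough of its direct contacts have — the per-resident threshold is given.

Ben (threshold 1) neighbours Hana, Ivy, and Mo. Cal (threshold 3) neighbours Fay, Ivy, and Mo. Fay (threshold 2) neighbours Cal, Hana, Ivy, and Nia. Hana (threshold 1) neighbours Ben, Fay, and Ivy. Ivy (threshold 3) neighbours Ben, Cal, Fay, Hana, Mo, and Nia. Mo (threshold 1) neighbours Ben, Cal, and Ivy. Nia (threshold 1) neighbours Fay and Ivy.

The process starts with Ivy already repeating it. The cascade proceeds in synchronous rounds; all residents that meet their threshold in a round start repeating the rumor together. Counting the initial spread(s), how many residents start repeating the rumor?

7

Round 1 — Ivy starts repeating the rumor (initial).
Round 2 — checking thresholds:
  Ben: 1 of 3 neighbours ≥ 1, starts repeating the rumor.
  Cal: 1 of 3 neighbours < 3, not yet.
  Fay: 1 of 4 neighbours < 2, not yet.
  Hana: 1 of 3 neighbours ≥ 1, starts repeating the rumor.
  Mo: 1 of 3 neighbours ≥ 1, starts repeating the rumor.
  Nia: 1 of 2 neighbours ≥ 1, starts repeating the rumor.
Round 3 — checking thresholds:
  Cal: 2 of 3 neighbours < 3, not yet.
  Fay: 3 of 4 neighbours ≥ 2, starts repeating the rumor.
Round 4 — checking thresholds:
  Cal: 3 of 3 neighbours ≥ 3, starts repeating the rumor.
Round 5 — no new spreads; cascade stops.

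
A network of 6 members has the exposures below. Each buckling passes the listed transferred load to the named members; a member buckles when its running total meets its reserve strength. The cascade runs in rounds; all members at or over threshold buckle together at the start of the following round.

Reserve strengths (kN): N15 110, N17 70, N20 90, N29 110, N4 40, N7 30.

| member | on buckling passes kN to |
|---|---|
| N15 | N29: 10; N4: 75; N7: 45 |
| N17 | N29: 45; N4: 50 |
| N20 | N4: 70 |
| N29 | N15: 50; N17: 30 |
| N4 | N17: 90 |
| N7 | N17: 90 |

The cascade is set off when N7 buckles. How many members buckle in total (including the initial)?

3

Round 1 — N7 buckles (initial).
  N17: +90 → 90 ≥ 70
Round 2 — N17 buckles.
  N29: +45 → 45 < 110
  N4: +50 → 50 ≥ 40
Round 3 — N4 buckles.
No further bucklings.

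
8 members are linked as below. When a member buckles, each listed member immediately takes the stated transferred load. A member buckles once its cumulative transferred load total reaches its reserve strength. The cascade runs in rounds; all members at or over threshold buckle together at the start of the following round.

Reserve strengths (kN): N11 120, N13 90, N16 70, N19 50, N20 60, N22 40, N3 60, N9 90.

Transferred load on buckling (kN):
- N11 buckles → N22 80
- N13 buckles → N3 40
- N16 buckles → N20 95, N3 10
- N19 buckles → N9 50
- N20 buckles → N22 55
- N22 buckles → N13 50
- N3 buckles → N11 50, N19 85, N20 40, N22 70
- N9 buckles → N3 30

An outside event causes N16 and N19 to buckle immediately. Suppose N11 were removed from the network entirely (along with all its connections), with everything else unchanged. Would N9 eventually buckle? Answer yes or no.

no

With N11 removed:
Round 1 — N16, N19 buckle (initial).
  N20: +95 → 95 ≥ 60
  N3: +10 → 10 < 60
  N9: +50 → 50 < 90
Round 2 — N20 buckles.
  N22: +55 → 55 ≥ 40
Round 3 — N22 buckles.
  N13: +50 → 50 < 90
No further bucklings.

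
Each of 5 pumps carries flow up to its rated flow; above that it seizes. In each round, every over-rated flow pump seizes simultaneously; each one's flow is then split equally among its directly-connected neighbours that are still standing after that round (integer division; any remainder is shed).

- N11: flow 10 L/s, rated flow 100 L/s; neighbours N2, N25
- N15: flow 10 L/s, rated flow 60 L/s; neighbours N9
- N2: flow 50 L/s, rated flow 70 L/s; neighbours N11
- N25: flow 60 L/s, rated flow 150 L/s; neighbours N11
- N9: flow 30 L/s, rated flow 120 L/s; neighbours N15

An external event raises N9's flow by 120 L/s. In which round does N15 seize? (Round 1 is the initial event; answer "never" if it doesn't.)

Round 1 — N9 at 150 > 120. N9 seizes.
  N9 sheds 150 L/s to N15: 150 each.
    N15: 10+150 = 160 > 60
Round 2 — N15 seizes.
  N15 sheds 160 L/s: no online neighbours, lost.
No further seizures.

2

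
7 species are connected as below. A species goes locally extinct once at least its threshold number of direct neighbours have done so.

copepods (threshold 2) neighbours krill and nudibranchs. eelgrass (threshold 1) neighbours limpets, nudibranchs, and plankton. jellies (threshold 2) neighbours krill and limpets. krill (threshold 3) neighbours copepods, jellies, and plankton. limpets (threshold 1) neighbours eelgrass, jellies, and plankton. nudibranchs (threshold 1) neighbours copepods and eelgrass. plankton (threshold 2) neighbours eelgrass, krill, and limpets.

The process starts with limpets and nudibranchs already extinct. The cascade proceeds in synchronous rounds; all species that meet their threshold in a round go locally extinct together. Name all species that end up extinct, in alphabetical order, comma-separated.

Round 1 — limpets, nudibranchs go locally extinct (initial).
Round 2 — checking thresholds:
  copepods: 1 of 2 neighbours < 2, holds.
  eelgrass: 2 of 3 neighbours ≥ 1, goes locally extinct.
  jellies: 1 of 2 neighbours < 2, holds.
  plankton: 1 of 3 neighbours < 2, holds.
Round 3 — checking thresholds:
  copepods: 1 of 2 neighbours < 2, holds.
  jellies: 1 of 2 neighbours < 2, holds.
  plankton: 2 of 3 neighbours ≥ 2, goes locally extinct.
Round 4 — no new extinctions; cascade stops.

eelgrass, limpets, nudibranchs, plankton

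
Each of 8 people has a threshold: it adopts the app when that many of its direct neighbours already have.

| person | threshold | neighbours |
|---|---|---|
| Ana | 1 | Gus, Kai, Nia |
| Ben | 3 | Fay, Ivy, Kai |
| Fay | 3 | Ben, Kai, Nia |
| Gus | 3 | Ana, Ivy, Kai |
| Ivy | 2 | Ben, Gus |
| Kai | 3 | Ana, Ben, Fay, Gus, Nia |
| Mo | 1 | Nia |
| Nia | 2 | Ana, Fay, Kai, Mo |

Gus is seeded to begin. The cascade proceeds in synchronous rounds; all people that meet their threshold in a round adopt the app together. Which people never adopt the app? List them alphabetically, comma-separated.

Ben, Fay, Ivy, Kai, Mo, Nia

Round 1 — Gus adopts the app (initial).
Round 2 — checking thresholds:
  Ana: 1 of 3 neighbours ≥ 1, adopts the app.
  Ivy: 1 of 2 neighbours < 2, holds.
  Kai: 1 of 5 neighbours < 3, holds.
Round 3 — no new adoptions; cascade stops.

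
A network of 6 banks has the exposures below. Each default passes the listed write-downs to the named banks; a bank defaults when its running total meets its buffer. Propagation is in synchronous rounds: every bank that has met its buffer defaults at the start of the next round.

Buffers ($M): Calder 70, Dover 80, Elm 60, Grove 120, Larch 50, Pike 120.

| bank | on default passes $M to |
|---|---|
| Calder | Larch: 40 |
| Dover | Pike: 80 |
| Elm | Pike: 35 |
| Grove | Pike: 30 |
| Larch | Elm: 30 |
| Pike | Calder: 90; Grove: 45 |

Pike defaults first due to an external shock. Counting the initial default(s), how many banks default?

2

Round 1 — Pike defaults (initial).
  Calder: +90 → 90 ≥ 70
  Grove: +45 → 45 < 120
Round 2 — Calder defaults.
  Larch: +40 → 40 < 50
No further defaults.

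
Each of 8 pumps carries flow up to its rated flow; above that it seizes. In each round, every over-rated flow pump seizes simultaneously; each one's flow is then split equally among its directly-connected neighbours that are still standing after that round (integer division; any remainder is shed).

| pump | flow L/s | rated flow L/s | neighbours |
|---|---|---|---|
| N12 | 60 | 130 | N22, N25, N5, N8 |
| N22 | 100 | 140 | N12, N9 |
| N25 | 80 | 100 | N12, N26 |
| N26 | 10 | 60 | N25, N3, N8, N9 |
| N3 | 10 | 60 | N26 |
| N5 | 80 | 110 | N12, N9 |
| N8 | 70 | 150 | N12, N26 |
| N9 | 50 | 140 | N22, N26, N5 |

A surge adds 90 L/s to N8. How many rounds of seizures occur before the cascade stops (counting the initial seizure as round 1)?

Round 1 — N8 at 160 > 150. N8 seizes.
  N8 sheds 160 L/s to N12, N26: 80 each.
    N12: 60+80 = 140 > 130
    N26: 10+80 = 90 > 60
Round 2 — N12, N26 seize.
  N12 sheds 140 L/s to N22, N25, N5: 46 each (2 lost).
    N22: 100+46 = 146 > 140
    N25: 80+46 = 126 > 100
    N5: 80+46 = 126 > 110
  N26 sheds 90 L/s to N25, N3, N9: 30 each.
    N25: 126+30 = 156 > 100
    N3: 10+30 = 40 ≤ 60
    N9: 50+30 = 80 ≤ 140
Round 3 — N22, N25, N5 seize.
  N22 sheds 146 L/s to N9: 146 each.
    N9: 80+146 = 226 > 140
  N25 sheds 156 L/s: no online neighbours, lost.
  N5 sheds 126 L/s to N9: 126 each.
    N9: 226+126 = 352 > 140
Round 4 — N9 seizes.
  N9 sheds 352 L/s: no online neighbours, lost.
No further seizures.

4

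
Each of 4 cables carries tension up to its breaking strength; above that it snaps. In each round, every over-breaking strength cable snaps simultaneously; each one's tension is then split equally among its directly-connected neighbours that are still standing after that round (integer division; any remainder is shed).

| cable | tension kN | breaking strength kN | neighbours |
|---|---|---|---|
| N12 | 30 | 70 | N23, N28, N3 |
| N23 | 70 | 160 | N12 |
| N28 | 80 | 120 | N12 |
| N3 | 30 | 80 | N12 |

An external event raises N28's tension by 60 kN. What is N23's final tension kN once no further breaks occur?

Round 1 — N28 at 140 > 120. N28 snaps.
  N28 sheds 140 kN to N12: 140 each.
    N12: 30+140 = 170 > 70
Round 2 — N12 snaps.
  N12 sheds 170 kN to N23, N3: 85 each.
    N23: 70+85 = 155 ≤ 160
    N3: 30+85 = 115 > 80
Round 3 — N3 snaps.
  N3 sheds 115 kN: no online neighbours, lost.
No further breaks.

155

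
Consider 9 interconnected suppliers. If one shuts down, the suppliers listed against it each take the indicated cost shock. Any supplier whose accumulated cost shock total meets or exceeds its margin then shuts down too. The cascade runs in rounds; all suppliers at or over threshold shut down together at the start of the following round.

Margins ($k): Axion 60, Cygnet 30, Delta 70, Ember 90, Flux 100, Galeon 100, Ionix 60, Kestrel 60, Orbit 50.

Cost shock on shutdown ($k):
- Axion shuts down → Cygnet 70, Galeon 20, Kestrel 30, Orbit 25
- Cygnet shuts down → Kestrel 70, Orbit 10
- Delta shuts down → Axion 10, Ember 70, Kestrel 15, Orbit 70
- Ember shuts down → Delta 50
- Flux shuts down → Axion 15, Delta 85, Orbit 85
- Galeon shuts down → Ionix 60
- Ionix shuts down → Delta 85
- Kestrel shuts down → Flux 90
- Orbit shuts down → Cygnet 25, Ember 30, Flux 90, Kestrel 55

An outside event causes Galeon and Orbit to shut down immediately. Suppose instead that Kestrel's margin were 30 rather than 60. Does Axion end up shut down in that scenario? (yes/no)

With Kestrel's margin at 30:
Round 1 — Galeon, Orbit shut down (initial).
  Cygnet: +25 → 25 < 30
  Ember: +30 → 30 < 90
  Flux: +90 → 90 < 100
  Ionix: +60 → 60 ≥ 60
  Kestrel: +55 → 55 ≥ 30
Round 2 — Ionix, Kestrel shut down.
  Delta: +85 → 85 ≥ 70
  Flux: +90 → 180 ≥ 100
Round 3 — Delta, Flux shut down.
  Axion: +10+15 → 25 < 60
  Ember: +70 → 100 ≥ 90
Round 4 — Ember shuts down.
No further shutdowns.

no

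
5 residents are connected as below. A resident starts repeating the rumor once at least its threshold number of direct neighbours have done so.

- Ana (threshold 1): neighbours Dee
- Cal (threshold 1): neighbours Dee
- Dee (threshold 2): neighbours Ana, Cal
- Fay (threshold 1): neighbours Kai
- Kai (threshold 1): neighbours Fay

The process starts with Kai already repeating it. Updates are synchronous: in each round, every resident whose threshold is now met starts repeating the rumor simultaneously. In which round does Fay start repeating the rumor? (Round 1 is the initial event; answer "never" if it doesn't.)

Round 1 — Kai starts repeating the rumor (initial).
Round 2 — checking thresholds:
  Fay: 1 of 1 neighbours ≥ 1, starts repeating the rumor.
Round 3 — no new spreads; cascade stops.

2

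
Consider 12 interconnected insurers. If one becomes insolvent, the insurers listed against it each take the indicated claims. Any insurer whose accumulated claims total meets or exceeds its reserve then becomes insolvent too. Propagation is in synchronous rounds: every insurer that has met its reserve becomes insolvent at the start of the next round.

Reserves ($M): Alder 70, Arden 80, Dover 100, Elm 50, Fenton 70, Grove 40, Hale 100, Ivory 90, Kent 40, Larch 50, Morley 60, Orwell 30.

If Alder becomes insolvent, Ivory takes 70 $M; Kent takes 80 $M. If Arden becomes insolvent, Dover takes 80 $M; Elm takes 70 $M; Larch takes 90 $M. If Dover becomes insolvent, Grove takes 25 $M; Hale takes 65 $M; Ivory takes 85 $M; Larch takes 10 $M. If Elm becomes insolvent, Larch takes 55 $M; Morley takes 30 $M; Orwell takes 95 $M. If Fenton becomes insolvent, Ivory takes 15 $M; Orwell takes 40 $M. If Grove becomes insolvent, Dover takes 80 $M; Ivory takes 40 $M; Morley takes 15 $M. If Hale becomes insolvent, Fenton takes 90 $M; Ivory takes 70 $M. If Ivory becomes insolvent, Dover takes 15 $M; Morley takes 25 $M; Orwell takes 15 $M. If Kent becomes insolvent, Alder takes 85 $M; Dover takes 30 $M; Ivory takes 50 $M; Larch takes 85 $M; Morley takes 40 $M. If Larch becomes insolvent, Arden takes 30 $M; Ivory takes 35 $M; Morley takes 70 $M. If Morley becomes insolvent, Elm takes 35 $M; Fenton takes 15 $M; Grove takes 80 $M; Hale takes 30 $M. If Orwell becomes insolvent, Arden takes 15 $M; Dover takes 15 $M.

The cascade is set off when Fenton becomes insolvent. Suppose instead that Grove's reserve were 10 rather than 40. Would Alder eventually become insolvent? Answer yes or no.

With Grove's reserve at 10:
Round 1 — Fenton becomes insolvent (initial).
  Ivory: +15 → 15 < 90
  Orwell: +40 → 40 ≥ 30
Round 2 — Orwell becomes insolvent.
  Arden: +15 → 15 < 80
  Dover: +15 → 15 < 100
No further insolvencies.

no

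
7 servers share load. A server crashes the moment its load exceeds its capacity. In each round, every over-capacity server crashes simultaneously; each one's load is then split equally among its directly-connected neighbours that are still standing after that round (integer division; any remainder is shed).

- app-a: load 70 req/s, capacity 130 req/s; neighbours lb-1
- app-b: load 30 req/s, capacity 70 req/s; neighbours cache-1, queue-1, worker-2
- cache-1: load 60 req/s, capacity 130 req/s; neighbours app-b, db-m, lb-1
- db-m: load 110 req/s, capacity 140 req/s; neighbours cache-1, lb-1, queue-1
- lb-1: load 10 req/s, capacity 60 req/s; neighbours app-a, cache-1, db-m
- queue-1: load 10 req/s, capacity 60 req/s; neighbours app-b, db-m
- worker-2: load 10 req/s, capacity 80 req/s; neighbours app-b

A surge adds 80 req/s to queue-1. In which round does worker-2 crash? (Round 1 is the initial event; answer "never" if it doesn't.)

Round 1 — queue-1 at 90 > 60. queue-1 crashes.
  queue-1 sheds 90 req/s to app-b, db-m: 45 each.
    app-b: 30+45 = 75 > 70
    db-m: 110+45 = 155 > 140
Round 2 — app-b, db-m crash.
  app-b sheds 75 req/s to cache-1, worker-2: 37 each (1 lost).
    cache-1: 60+37 = 97 ≤ 130
    worker-2: 10+37 = 47 ≤ 80
  db-m sheds 155 req/s to cache-1, lb-1: 77 each (1 lost).
    cache-1: 97+77 = 174 > 130
    lb-1: 10+77 = 87 > 60
Round 3 — cache-1, lb-1 crash.
  cache-1 sheds 174 req/s: no online neighbours, lost.
  lb-1 sheds 87 req/s to app-a: 87 each.
    app-a: 70+87 = 157 > 130
Round 4 — app-a crashes.
  app-a sheds 157 req/s: no online neighbours, lost.
No further crashes.

never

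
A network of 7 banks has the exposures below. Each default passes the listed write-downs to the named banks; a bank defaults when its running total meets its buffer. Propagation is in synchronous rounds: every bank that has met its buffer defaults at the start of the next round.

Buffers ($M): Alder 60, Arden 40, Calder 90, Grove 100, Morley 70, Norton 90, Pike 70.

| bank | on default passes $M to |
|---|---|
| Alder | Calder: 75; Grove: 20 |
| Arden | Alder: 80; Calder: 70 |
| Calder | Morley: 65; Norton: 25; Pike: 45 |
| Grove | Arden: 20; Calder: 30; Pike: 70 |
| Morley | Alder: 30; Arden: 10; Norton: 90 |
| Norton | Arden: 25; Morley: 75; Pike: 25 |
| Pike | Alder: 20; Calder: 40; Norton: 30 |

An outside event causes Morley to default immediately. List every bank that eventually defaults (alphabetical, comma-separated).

Morley, Norton

Round 1 — Morley defaults (initial).
  Alder: +30 → 30 < 60
  Arden: +10 → 10 < 40
  Norton: +90 → 90 ≥ 90
Round 2 — Norton defaults.
  Arden: +25 → 35 < 40
  Pike: +25 → 25 < 70
No further defaults.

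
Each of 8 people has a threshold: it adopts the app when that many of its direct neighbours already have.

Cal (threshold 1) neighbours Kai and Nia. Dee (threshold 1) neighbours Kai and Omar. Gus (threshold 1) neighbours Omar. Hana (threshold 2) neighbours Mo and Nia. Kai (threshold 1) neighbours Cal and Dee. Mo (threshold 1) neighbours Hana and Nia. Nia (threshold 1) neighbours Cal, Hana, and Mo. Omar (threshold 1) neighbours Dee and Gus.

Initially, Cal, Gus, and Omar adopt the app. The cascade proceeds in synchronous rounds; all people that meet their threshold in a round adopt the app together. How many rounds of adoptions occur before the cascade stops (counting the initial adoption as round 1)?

Round 1 — Cal, Gus, Omar adopt the app (initial).
Round 2 — checking thresholds:
  Dee: 1 of 2 neighbours ≥ 1, adopts the app.
  Kai: 1 of 2 neighbours ≥ 1, adopts the app.
  Nia: 1 of 3 neighbours ≥ 1, adopts the app.
Round 3 — checking thresholds:
  Hana: 1 of 2 neighbours < 2, holds.
  Mo: 1 of 2 neighbours ≥ 1, adopts the app.
Round 4 — checking thresholds:
  Hana: 2 of 2 neighbours ≥ 2, adopts the app.
Round 5 — no new adoptions; cascade stops.

4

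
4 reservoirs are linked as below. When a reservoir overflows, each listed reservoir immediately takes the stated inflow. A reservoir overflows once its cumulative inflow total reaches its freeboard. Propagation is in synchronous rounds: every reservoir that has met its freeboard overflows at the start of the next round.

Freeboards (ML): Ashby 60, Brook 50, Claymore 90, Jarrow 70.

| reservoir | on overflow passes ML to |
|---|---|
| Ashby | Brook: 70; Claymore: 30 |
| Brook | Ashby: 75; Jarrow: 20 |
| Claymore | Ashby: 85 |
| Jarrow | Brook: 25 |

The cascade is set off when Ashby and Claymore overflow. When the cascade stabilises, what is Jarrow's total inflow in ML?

Round 1 — Ashby, Claymore overflow (initial).
  Brook: +70 → 70 ≥ 50
Round 2 — Brook overflows.
  Jarrow: +20 → 20 < 70
No further overflows.

20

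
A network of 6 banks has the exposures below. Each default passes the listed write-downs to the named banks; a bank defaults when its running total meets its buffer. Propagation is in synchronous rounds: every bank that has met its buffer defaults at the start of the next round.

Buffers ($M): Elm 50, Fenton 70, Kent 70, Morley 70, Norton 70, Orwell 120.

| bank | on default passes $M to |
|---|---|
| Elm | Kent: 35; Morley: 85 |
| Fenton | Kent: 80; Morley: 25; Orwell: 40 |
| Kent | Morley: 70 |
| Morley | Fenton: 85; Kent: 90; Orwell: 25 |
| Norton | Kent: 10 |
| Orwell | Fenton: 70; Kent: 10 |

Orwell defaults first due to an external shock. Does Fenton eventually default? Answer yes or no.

Round 1 — Orwell defaults (initial).
  Fenton: +70 → 70 ≥ 70
  Kent: +10 → 10 < 70
Round 2 — Fenton defaults.
  Kent: +80 → 90 ≥ 70
  Morley: +25 → 25 < 70
Round 3 — Kent defaults.
  Morley: +70 → 95 ≥ 70
Round 4 — Morley defaults.
No further defaults.

yes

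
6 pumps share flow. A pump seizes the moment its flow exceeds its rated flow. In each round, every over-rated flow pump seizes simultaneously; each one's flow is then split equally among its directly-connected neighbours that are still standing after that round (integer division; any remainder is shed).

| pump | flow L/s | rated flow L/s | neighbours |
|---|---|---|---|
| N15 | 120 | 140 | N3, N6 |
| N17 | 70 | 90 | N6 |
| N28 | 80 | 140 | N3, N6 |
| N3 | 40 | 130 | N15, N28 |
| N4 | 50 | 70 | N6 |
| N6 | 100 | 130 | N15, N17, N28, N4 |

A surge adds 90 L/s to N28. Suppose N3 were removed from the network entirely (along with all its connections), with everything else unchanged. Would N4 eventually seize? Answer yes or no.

yes

With N3 removed:
Round 1 — N28 at 170 > 140. N28 seizes.
  N28 sheds 170 L/s to N6: 170 each.
    N6: 100+170 = 270 > 130
Round 2 — N6 seizes.
  N6 sheds 270 L/s to N15, N17, N4: 90 each.
    N15: 120+90 = 210 > 140
    N17: 70+90 = 160 > 90
    N4: 50+90 = 140 > 70
Round 3 — N15, N17, N4 seize.
  N15 sheds 210 L/s: no online neighbours, lost.
  N17 sheds 160 L/s: no online neighbours, lost.
  N4 sheds 140 L/s: no online neighbours, lost.
No further seizures.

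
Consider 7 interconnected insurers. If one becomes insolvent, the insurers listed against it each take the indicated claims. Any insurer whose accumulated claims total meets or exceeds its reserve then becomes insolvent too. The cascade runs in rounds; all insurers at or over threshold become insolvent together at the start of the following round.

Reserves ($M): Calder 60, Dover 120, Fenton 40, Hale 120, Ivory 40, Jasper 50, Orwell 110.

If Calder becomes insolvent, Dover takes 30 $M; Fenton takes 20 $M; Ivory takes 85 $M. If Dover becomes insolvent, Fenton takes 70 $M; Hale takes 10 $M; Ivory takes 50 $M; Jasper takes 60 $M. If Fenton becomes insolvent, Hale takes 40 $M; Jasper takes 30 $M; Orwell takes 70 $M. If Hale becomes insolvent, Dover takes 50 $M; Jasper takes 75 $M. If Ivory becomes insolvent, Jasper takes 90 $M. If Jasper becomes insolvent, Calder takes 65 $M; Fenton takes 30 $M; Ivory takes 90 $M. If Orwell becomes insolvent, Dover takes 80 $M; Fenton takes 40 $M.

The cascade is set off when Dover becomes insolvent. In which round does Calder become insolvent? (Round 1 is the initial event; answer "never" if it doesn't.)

Round 1 — Dover becomes insolvent (initial).
  Fenton: +70 → 70 ≥ 40
  Hale: +10 → 10 < 120
  Ivory: +50 → 50 ≥ 40
  Jasper: +60 → 60 ≥ 50
Round 2 — Fenton, Ivory, Jasper become insolvent.
  Calder: +65 → 65 ≥ 60
  Hale: +40 → 50 < 120
  Orwell: +70 → 70 < 110
Round 3 — Calder becomes insolvent.
No further insolvencies.

3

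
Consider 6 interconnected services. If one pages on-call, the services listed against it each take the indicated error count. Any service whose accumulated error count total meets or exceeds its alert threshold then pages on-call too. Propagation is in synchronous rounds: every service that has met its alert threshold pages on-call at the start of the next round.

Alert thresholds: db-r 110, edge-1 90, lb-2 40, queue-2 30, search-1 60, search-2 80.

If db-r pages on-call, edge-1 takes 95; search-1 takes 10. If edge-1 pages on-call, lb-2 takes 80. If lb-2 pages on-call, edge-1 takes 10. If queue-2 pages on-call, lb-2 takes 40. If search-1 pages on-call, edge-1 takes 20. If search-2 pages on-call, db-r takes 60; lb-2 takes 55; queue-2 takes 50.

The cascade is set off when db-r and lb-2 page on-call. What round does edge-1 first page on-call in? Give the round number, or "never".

Round 1 — db-r, lb-2 page on-call (initial).
  edge-1: +95+10 → 105 ≥ 90
  search-1: +10 → 10 < 60
Round 2 — edge-1 pages on-call.
No further pages.

2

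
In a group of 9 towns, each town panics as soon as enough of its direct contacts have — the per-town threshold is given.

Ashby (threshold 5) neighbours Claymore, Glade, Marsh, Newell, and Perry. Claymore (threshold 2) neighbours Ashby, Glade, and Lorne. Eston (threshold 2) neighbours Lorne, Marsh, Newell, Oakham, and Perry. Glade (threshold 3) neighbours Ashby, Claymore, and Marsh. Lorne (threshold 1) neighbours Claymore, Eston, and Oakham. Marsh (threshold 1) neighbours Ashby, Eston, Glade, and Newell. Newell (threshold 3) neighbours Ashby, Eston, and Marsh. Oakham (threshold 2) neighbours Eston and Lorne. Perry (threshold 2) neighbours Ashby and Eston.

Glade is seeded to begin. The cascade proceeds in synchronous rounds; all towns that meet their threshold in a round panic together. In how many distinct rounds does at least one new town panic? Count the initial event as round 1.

2

Round 1 — Glade panics (initial).
Round 2 — checking thresholds:
  Ashby: 1 of 5 neighbours < 5, below threshold.
  Claymore: 1 of 3 neighbours < 2, below threshold.
  Marsh: 1 of 4 neighbours ≥ 1, panics.
Round 3 — no new panics; cascade stops.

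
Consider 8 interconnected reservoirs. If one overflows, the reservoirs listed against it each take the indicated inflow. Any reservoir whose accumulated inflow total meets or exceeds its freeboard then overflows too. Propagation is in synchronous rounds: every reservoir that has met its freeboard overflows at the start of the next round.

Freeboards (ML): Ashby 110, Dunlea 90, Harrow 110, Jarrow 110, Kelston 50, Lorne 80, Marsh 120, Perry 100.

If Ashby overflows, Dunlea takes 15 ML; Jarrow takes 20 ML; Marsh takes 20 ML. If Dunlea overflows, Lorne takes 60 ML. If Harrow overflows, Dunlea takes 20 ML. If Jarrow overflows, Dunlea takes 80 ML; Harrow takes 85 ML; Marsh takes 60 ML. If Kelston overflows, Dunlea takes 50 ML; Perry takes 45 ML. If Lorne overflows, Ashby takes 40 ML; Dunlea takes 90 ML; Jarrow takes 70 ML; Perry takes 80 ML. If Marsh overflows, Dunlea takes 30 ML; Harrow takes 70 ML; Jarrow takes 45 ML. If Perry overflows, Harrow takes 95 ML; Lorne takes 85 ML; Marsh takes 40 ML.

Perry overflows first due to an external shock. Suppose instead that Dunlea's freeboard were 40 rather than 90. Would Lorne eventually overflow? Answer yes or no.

yes

With Dunlea's freeboard at 40:
Round 1 — Perry overflows (initial).
  Harrow: +95 → 95 < 110
  Lorne: +85 → 85 ≥ 80
  Marsh: +40 → 40 < 120
Round 2 — Lorne overflows.
  Ashby: +40 → 40 < 110
  Dunlea: +90 → 90 ≥ 40
  Jarrow: +70 → 70 < 110
Round 3 — Dunlea overflows.
No further overflows.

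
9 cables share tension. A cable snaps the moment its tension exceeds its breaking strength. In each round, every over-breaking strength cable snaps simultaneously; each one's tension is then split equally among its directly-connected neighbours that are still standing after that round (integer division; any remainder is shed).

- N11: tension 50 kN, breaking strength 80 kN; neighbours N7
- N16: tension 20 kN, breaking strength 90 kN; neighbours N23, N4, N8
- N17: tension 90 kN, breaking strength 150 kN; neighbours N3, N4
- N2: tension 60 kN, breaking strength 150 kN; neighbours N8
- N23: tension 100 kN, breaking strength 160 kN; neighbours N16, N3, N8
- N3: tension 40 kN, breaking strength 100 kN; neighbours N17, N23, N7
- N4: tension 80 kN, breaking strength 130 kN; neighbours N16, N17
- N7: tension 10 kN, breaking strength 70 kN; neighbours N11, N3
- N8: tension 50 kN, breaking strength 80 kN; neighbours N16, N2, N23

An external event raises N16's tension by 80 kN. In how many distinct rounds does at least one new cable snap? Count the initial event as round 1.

Round 1 — N16 at 100 > 90. N16 snaps.
  N16 sheds 100 kN to N23, N4, N8: 33 each (1 lost).
    N23: 100+33 = 133 ≤ 160
    N4: 80+33 = 113 ≤ 130
    N8: 50+33 = 83 > 80
Round 2 — N8 snaps.
  N8 sheds 83 kN to N2, N23: 41 each (1 lost).
    N2: 60+41 = 101 ≤ 150
    N23: 133+41 = 174 > 160
Round 3 — N23 snaps.
  N23 sheds 174 kN to N3: 174 each.
    N3: 40+174 = 214 > 100
Round 4 — N3 snaps.
  N3 sheds 214 kN to N17, N7: 107 each.
    N17: 90+107 = 197 > 150
    N7: 10+107 = 117 > 70
Round 5 — N17, N7 snap.
  N17 sheds 197 kN to N4: 197 each.
    N4: 113+197 = 310 > 130
  N7 sheds 117 kN to N11: 117 each.
    N11: 50+117 = 167 > 80
Round 6 — N11, N4 snap.
  N11 sheds 167 kN: no online neighbours, lost.
  N4 sheds 310 kN: no online neighbours, lost.
No further breaks.

6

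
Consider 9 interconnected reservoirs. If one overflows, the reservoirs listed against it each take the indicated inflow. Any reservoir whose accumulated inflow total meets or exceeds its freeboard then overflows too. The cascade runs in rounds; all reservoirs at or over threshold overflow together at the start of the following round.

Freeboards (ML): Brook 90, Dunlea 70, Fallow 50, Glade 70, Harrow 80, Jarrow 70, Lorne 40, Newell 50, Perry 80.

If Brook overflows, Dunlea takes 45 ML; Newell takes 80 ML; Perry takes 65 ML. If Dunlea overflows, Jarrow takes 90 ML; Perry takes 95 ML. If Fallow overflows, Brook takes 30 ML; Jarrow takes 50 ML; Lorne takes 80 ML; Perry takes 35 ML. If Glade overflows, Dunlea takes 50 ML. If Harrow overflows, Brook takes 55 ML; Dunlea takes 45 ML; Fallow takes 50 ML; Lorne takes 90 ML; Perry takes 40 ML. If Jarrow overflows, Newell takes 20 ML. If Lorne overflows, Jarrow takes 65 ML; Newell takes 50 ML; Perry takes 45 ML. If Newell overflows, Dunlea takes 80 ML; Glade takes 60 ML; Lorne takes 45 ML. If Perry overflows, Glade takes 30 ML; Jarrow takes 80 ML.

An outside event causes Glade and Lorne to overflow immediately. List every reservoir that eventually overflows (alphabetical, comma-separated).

Round 1 — Glade, Lorne overflow (initial).
  Dunlea: +50 → 50 < 70
  Jarrow: +65 → 65 < 70
  Newell: +50 → 50 ≥ 50
  Perry: +45 → 45 < 80
Round 2 — Newell overflows.
  Dunlea: +80 → 130 ≥ 70
Round 3 — Dunlea overflows.
  Jarrow: +90 → 155 ≥ 70
  Perry: +95 → 140 ≥ 80
Round 4 — Jarrow, Perry overflow.
No further overflows.

Dunlea, Glade, Jarrow, Lorne, Newell, Perry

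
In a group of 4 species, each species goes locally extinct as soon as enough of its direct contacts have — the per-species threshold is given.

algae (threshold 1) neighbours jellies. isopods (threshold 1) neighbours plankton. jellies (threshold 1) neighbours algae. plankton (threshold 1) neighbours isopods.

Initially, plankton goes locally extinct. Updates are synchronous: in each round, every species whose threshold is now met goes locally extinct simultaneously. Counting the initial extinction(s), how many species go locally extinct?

2

Round 1 — plankton goes locally extinct (initial).
Round 2 — checking thresholds:
  isopods: 1 of 1 neighbours ≥ 1, goes locally extinct.
Round 3 — no new extinctions; cascade stops.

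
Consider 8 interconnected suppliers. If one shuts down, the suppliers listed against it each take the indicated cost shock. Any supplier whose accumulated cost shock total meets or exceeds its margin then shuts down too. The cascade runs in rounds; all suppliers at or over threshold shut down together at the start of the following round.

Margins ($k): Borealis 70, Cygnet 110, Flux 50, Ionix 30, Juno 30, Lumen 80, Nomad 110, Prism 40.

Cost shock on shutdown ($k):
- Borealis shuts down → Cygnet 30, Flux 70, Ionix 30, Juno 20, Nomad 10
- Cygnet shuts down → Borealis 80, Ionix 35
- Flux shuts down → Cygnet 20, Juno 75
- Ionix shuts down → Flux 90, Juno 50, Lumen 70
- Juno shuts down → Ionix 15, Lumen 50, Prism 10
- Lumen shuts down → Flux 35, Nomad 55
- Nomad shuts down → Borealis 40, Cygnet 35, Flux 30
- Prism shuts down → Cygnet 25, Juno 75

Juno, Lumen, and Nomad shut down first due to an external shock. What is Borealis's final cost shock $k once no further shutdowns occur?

40

Round 1 — Juno, Lumen, Nomad shut down (initial).
  Borealis: +40 → 40 < 70
  Cygnet: +35 → 35 < 110
  Flux: +35+30 → 65 ≥ 50
  Ionix: +15 → 15 < 30
  Prism: +10 → 10 < 40
Round 2 — Flux shuts down.
  Cygnet: +20 → 55 < 110
No further shutdowns.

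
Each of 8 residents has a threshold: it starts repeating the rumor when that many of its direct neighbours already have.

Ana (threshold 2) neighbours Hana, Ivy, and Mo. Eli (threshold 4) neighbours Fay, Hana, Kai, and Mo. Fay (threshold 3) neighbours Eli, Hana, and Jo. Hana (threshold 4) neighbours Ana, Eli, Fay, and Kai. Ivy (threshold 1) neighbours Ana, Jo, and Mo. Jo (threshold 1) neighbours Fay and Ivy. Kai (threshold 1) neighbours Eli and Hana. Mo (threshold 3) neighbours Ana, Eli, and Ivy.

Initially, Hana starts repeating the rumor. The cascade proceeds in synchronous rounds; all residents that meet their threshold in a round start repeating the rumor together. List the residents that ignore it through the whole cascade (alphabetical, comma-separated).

Round 1 — Hana starts repeating the rumor (initial).
Round 2 — checking thresholds:
  Ana: 1 of 3 neighbours < 2, holds.
  Eli: 1 of 4 neighbours < 4, holds.
  Fay: 1 of 3 neighbours < 3, holds.
  Kai: 1 of 2 neighbours ≥ 1, starts repeating the rumor.
Round 3 — no new spreads; cascade stops.

Ana, Eli, Fay, Ivy, Jo, Mo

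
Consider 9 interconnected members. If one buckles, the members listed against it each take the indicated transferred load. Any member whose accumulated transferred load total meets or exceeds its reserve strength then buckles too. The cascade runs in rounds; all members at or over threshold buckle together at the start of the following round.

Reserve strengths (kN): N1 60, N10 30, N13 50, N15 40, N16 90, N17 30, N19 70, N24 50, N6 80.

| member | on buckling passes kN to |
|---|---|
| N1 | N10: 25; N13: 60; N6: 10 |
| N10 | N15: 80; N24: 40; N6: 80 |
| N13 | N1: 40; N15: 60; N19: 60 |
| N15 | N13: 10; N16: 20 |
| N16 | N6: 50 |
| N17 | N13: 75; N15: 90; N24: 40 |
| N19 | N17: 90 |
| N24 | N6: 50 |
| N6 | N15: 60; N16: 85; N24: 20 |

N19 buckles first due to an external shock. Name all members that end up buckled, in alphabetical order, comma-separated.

N13, N15, N17, N19

Round 1 — N19 buckles (initial).
  N17: +90 → 90 ≥ 30
Round 2 — N17 buckles.
  N13: +75 → 75 ≥ 50
  N15: +90 → 90 ≥ 40
  N24: +40 → 40 < 50
Round 3 — N13, N15 buckle.
  N1: +40 → 40 < 60
  N16: +20 → 20 < 90
No further bucklings.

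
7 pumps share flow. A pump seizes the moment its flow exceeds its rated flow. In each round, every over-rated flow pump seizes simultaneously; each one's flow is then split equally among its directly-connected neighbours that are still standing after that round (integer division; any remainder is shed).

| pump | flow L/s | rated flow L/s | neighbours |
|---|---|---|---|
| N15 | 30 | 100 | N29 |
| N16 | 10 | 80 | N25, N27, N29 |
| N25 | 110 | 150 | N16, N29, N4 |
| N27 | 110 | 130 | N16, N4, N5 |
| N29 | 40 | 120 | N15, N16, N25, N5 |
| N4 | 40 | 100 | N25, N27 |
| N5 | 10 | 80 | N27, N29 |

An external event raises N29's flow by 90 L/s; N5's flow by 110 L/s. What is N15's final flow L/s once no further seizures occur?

Round 1 — N29 at 130 > 120; N5 at 120 > 80. N29, N5 seize.
  N29 sheds 130 L/s to N15, N16, N25: 43 each (1 lost).
    N15: 30+43 = 73 ≤ 100
    N16: 10+43 = 53 ≤ 80
    N25: 110+43 = 153 > 150
  N5 sheds 120 L/s to N27: 120 each.
    N27: 110+120 = 230 > 130
Round 2 — N25, N27 seize.
  N25 sheds 153 L/s to N16, N4: 76 each (1 lost).
    N16: 53+76 = 129 > 80
    N4: 40+76 = 116 > 100
  N27 sheds 230 L/s to N16, N4: 115 each.
    N16: 129+115 = 244 > 80
    N4: 116+115 = 231 > 100
Round 3 — N16, N4 seize.
  N16 sheds 244 L/s: no online neighbours, lost.
  N4 sheds 231 L/s: no online neighbours, lost.
No further seizures.

73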